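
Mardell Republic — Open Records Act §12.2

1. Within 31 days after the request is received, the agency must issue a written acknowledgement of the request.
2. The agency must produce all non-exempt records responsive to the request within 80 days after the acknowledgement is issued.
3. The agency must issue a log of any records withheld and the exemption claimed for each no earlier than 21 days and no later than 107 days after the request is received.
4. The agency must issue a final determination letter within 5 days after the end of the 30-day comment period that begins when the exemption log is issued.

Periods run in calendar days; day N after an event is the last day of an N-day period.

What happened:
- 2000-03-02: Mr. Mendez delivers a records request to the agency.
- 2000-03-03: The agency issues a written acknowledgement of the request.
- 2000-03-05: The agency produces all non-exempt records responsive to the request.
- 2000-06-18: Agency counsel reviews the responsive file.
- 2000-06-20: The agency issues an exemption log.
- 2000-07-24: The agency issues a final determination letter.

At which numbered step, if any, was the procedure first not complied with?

Step 3

(1) due by 2000-03-02 + 31 days = 2000-04-02; 2000-03-03 is within that limit.
(2) due by 2000-03-03 + 80 days = 2000-05-22; completed 2000-03-05, before the deadline.
(3) the permitted window runs from 2000-03-02 + 21 = 2000-03-23 to 2000-03-02 + 107 = 2000-06-17; done 2000-06-20 — 3 days after the window closed.
The analysis stops there.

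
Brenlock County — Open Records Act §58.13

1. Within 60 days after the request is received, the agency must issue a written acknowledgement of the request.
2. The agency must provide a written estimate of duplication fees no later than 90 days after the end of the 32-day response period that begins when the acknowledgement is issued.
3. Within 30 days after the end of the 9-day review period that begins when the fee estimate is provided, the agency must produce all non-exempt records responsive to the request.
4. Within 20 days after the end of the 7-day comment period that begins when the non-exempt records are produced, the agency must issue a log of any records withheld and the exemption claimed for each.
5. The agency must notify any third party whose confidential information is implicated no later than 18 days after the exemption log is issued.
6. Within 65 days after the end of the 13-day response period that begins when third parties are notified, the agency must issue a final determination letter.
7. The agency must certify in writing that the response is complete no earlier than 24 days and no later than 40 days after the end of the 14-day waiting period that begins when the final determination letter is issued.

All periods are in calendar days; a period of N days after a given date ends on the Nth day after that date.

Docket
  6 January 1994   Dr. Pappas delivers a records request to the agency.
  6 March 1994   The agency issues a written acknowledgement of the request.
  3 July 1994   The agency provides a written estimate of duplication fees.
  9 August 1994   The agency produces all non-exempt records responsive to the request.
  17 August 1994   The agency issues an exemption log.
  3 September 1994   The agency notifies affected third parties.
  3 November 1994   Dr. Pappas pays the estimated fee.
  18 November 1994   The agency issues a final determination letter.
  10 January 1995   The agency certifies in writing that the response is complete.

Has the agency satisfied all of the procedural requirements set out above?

(1) due by 6 January 1994 + 60 days = 7 March 1994; 6 March 1994 is within that limit.
(2) due by 7 April 1994 + 90 days = 6 July 1994; completed 3 July 1994, before the deadline.
(3) due by 12 July 1994 + 30 days = 11 August 1994; done 9 August 1994 — timely.
(4) due by 16 August 1994 + 20 days = 5 September 1994; done 17 August 1994 — timely.
(5) due by 17 August 1994 + 18 days = 4 September 1994; completed 3 September 1994, before the deadline.
(6) due by 16 September 1994 + 65 days = 20 November 1994; 18 November 1994 is within that limit.
(7) the permitted window runs from 2 December 1994 + 24 = 26 December 1994 to 2 December 1994 + 40 = 11 January 1995; 10 January 1995 falls inside that range.

Yes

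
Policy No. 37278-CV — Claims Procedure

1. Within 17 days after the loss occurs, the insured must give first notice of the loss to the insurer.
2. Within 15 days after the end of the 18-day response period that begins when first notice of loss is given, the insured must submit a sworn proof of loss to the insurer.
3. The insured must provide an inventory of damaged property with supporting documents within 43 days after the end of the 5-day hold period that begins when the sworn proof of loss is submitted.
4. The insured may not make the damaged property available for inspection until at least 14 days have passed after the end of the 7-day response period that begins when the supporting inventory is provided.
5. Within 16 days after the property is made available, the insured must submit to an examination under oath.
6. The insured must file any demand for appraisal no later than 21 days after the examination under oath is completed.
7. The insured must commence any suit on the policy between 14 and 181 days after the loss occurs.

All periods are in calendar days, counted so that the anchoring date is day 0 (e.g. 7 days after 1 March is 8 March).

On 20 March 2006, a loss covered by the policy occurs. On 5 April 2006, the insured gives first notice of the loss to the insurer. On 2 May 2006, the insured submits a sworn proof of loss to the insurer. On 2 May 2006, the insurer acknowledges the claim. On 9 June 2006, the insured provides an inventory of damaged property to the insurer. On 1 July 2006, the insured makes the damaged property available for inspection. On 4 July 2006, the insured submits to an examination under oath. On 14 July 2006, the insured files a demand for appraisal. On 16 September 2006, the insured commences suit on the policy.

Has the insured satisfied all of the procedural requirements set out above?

Yes

Step 1: 17 days after 20 March 2006 (when the loss occurs) is 6 April 2006; 5 April 2006 is within that limit.
Step 2: 15 days after 23 April 2006 (end of the 18-day response period, which began when first notice of loss is given on 5 April 2006) is 8 May 2006; completed 2 May 2006, before the deadline.
Step 3: 43 days after 7 May 2006 (end of the 5-day hold period, which began when the sworn proof of loss is submitted on 2 May 2006) is 19 June 2006; 9 June 2006 is within that limit.
Step 4: the earliest permitted date is 14 days after 16 June 2006 (end of the 7-day response period, which began when the supporting inventory is provided on 9 June 2006), i.e. 30 June 2006; done 1 July 2006 — permitted.
Step 5: 16 days after 1 July 2006 (when the property is made available) is 17 July 2006; completed 4 July 2006, before the deadline.
Step 6: 21 days after 4 July 2006 (when the examination under oath is completed) is 25 July 2006; done 14 July 2006 — timely.
Step 7: the window is 14–181 days after 20 March 2006 (when the loss occurs), so 3 April 2006 through 17 September 2006; done 16 September 2006 — within the window.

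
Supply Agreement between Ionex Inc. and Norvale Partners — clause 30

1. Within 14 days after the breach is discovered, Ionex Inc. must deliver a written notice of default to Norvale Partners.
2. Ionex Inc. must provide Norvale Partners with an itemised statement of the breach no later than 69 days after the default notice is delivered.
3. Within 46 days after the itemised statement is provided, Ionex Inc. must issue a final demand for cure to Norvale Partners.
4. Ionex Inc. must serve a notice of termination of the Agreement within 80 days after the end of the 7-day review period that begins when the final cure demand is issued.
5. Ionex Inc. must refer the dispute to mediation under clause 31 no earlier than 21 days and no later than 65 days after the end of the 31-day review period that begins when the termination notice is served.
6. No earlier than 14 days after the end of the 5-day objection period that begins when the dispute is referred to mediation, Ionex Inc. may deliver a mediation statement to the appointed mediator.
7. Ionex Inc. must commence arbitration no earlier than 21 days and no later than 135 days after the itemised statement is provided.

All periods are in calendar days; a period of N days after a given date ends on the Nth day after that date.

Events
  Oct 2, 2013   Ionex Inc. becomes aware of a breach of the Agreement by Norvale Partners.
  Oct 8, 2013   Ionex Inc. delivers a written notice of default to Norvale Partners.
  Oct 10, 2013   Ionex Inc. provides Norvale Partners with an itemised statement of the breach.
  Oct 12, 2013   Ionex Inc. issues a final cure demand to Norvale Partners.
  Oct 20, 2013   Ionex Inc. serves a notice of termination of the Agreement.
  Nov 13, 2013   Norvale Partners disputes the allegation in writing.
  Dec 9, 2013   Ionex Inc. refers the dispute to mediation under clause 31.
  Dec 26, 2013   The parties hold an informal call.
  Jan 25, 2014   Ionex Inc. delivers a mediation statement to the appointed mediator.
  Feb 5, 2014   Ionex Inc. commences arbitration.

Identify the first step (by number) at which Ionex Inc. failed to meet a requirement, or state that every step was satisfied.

Step 5

Step 1: 14 days after Oct 2, 2013 (when the breach is discovered) is Oct 16, 2013; Oct 8, 2013 is within that limit.
Step 2: 69 days after Oct 8, 2013 (when the default notice is delivered) is Dec 16, 2013; Oct 10, 2013 is within that limit.
Step 3: 46 days after Oct 10, 2013 (when the itemised statement is provided) is Nov 25, 2013; completed Oct 12, 2013, before the deadline.
Step 4: 80 days after Oct 19, 2013 (end of the 7-day review period, which began when the final cure demand is issued on Oct 12, 2013) is Jan 7, 2014; completed Oct 20, 2013, before the deadline.
Step 5: the window is 21–65 days after Nov 20, 2013 (end of the 31-day review period, which began when the termination notice is served on Oct 20, 2013), so Dec 11, 2013 through Jan 24, 2014; Dec 9, 2013 is 2 days too early.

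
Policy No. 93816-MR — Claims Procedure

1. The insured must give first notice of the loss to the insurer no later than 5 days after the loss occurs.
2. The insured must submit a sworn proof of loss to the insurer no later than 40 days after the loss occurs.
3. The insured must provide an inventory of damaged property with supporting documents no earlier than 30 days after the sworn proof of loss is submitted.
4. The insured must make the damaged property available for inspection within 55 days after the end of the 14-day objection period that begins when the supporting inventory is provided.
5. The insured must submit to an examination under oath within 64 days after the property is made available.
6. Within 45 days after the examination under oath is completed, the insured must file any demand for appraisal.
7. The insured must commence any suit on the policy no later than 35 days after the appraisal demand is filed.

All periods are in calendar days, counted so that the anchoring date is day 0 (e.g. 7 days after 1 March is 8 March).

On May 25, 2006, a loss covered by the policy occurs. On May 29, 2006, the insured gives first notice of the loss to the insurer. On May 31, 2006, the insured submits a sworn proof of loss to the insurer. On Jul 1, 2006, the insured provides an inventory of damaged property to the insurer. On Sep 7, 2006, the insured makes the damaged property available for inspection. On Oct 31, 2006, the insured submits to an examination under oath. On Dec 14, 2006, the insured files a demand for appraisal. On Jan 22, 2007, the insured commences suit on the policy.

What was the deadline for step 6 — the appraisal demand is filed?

Dec 15, 2006

Step 6 runs from Oct 31, 2006, when the examination under oath is completed. 45 days after Oct 31, 2006 is Dec 15, 2006.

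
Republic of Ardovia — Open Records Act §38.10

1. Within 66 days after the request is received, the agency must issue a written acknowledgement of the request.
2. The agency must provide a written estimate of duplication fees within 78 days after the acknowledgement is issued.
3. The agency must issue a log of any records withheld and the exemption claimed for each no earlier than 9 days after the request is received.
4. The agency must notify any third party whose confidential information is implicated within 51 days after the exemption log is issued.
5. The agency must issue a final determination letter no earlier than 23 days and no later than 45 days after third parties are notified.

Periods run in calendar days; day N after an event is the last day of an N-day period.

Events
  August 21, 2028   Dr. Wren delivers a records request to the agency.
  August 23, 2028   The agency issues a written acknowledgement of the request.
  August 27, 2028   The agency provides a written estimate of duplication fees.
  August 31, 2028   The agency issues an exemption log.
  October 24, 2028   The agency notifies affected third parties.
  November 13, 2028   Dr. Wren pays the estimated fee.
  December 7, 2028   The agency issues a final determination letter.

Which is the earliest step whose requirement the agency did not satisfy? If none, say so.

Step 1: 66 days after August 21, 2028 (when the request is received) is October 26, 2028; August 23, 2028 is within that limit.
Step 2: 78 days after August 23, 2028 (when the acknowledgement is issued) is November 9, 2028; August 27, 2028 is within that limit.
Step 3: the earliest permitted date is 9 days after August 21, 2028 (when the request is received), i.e. August 30, 2028; August 31, 2028 is on or after that date.
Step 4: 51 days after August 31, 2028 (when the exemption log is issued) is October 21, 2028; done October 24, 2028 — 3 days late.
The procedure was therefore not followed at step 4.

Step 4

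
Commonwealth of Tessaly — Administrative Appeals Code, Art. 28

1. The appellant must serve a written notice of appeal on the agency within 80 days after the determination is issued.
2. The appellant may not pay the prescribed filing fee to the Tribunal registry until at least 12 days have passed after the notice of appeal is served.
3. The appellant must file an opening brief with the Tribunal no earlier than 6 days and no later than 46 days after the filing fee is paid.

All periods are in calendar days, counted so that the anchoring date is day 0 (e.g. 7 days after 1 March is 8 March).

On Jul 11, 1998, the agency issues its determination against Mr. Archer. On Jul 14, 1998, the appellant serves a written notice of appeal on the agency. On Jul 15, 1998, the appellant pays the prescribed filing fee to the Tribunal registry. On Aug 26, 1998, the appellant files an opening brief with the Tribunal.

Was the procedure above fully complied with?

Step 1: 80 days after Jul 11, 1998 (when the determination is issued) is Sep 29, 1998; done Jul 14, 1998 — timely.
Step 2: the earliest permitted date is 12 days after Jul 14, 1998 (when the notice of appeal is served), i.e. Jul 26, 1998; Jul 15, 1998 is 11 days before the earliest permitted date.
No need to go further; step 2 was not satisfied.

No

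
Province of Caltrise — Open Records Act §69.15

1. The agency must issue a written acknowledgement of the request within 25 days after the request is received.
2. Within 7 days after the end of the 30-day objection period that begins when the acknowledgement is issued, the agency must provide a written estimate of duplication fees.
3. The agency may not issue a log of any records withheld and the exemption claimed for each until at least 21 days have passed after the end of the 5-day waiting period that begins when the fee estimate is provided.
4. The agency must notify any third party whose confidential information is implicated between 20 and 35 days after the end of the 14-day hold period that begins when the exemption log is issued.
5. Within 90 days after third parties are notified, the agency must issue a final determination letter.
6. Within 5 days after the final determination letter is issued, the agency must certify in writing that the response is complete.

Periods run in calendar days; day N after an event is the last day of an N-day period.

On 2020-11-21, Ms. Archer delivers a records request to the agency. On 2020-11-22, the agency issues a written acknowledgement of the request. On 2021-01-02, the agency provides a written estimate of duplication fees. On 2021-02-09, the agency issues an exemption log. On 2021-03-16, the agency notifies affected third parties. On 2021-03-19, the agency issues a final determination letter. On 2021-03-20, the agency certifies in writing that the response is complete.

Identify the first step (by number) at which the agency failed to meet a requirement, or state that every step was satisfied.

Step 2

(1) due by 2020-11-21 + 25 days = 2020-12-16; done 2020-11-22 — timely.
(2) due by 2020-12-22 + 7 days = 2020-12-29; 2021-01-02 misses that deadline by 4 days.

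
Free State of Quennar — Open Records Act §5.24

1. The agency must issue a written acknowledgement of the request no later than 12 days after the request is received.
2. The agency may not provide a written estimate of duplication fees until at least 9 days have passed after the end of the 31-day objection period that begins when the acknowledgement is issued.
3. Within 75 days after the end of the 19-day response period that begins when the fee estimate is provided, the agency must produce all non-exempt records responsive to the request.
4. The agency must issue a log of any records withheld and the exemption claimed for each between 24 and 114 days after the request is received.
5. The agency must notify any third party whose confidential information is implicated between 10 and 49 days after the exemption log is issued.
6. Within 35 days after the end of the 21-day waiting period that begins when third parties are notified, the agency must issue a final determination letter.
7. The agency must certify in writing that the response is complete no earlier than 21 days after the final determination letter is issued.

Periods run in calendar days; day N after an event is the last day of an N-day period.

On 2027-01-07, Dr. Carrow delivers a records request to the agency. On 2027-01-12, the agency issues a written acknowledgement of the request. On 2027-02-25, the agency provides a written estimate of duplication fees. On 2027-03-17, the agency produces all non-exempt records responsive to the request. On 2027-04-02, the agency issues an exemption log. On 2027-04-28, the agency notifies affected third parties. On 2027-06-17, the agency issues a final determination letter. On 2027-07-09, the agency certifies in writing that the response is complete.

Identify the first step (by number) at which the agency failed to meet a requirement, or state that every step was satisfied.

None — every step was satisfied

Step 1 — counting 12 days from 2027-01-07 (when the request is received) gives a deadline of 2027-01-19; done 2027-01-12 — timely.
Step 2 — must wait 9 days from 2027-02-12 (end of the 31-day objection period, which began when the acknowledgement is issued on 2027-01-12), so not before 2027-02-21; done 2027-02-25, after the minimum wait.
Step 3 — counting 75 days from 2027-03-16 (end of the 19-day response period, which began when the fee estimate is provided on 2027-02-25) gives a deadline of 2027-05-30; 2027-03-17 is within that limit.
Step 4 — 24 and 114 days from 2027-01-07 (when the request is received) are 2027-01-31 and 2027-05-01 respectively; done 2027-04-02, which is between those dates.
Step 5 — 10 and 49 days from 2027-04-02 (when the exemption log is issued) are 2027-04-12 and 2027-05-21 respectively; 2027-04-28 falls inside that range.
Step 6 — counting 35 days from 2027-05-19 (end of the 21-day waiting period, which began when third parties are notified on 2027-04-28) gives a deadline of 2027-06-23; 2027-06-17 is within that limit.
Step 7 — must wait 21 days from 2027-06-17 (when the final determination letter is issued), so not before 2027-07-08; done 2027-07-09, after the minimum wait.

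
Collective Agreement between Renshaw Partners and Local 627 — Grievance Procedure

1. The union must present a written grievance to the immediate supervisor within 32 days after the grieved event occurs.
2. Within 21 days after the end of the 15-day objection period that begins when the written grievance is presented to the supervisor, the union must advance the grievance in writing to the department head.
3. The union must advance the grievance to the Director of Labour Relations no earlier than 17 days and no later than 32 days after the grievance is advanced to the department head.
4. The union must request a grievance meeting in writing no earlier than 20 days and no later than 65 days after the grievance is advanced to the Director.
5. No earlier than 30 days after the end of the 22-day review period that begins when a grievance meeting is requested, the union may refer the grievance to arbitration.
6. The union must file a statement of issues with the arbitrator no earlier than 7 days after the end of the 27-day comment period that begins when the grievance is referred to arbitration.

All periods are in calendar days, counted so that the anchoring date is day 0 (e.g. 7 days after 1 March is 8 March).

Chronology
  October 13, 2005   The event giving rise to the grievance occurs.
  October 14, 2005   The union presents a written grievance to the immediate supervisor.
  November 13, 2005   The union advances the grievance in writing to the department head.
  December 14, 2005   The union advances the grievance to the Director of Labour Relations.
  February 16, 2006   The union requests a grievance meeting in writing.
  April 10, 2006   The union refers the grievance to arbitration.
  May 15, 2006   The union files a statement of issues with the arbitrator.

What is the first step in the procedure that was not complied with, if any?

None — every step was satisfied

(1) due by October 13, 2005 + 32 days = November 14, 2005; done October 14, 2005 — timely.
(2) due by October 29, 2005 + 21 days = November 19, 2005; November 13, 2005 is within that limit.
(3) the permitted window runs from November 13, 2005 + 17 = November 30, 2005 to November 13, 2005 + 32 = December 15, 2005; done December 14, 2005 — within the window.
(4) the permitted window runs from December 14, 2005 + 20 = January 3, 2006 to December 14, 2005 + 65 = February 17, 2006; done February 16, 2006, which is between those dates.
(5) permitted from March 10, 2006 + 30 days = April 9, 2006 onward; done April 10, 2006, after the minimum wait.
(6) permitted from May 7, 2006 + 7 days = May 14, 2006 onward; done May 15, 2006, after the minimum wait.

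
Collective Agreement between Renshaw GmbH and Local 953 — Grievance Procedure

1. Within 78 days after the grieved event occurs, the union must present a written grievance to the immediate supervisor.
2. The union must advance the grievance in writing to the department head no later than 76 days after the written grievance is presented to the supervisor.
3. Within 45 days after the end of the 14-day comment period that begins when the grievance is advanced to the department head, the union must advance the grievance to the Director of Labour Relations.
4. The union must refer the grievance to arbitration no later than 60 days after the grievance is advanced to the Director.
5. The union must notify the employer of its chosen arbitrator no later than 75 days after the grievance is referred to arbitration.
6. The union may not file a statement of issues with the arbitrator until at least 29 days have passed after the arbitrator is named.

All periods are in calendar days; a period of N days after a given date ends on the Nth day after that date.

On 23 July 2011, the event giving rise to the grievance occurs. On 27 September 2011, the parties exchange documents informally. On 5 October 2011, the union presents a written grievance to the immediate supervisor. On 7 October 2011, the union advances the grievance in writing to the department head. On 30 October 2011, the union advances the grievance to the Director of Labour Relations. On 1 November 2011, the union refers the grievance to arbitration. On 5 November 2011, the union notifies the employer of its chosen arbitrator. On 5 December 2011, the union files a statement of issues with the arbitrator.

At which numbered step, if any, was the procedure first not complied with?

None — every step was satisfied

(1) due by 23 July 2011 + 78 days = 9 October 2011; completed 5 October 2011, before the deadline.
(2) due by 5 October 2011 + 76 days = 20 December 2011; 7 October 2011 is within that limit.
(3) due by 21 October 2011 + 45 days = 5 December 2011; completed 30 October 2011, before the deadline.
(4) due by 30 October 2011 + 60 days = 29 December 2011; 1 November 2011 is within that limit.
(5) due by 1 November 2011 + 75 days = 15 January 2012; 5 November 2011 is within that limit.
(6) permitted from 5 November 2011 + 29 days = 4 December 2011 onward; done 5 December 2011, after the minimum wait.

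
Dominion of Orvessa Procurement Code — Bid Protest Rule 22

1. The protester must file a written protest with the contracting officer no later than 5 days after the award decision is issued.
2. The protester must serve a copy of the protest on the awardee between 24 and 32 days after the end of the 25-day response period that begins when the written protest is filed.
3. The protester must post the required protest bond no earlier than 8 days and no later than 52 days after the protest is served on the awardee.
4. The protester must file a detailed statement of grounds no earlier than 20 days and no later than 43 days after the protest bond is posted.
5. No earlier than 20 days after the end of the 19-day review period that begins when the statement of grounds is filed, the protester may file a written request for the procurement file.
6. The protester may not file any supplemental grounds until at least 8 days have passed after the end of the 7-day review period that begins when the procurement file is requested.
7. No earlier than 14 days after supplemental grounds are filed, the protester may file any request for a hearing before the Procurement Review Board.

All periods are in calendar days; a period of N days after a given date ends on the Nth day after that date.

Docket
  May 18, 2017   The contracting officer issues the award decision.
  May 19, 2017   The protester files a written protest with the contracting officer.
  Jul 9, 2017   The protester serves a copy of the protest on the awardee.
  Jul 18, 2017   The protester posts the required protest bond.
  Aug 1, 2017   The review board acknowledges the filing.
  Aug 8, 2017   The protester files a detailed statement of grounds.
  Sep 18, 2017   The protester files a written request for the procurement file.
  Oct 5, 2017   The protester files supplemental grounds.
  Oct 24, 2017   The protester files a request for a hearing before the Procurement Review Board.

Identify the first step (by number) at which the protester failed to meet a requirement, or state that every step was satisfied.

None — every step was satisfied

Step 1 — counting 5 days from May 18, 2017 (when the award decision is issued) gives a deadline of May 23, 2017; done May 19, 2017 — timely.
Step 2 — 24 and 32 days from Jun 13, 2017 (end of the 25-day response period, which began when the written protest is filed on May 19, 2017) are Jul 7, 2017 and Jul 15, 2017 respectively; Jul 9, 2017 falls inside that range.
Step 3 — 8 and 52 days from Jul 9, 2017 (when the protest is served on the awardee) are Jul 17, 2017 and Aug 30, 2017 respectively; Jul 18, 2017 falls inside that range.
Step 4 — 20 and 43 days from Jul 18, 2017 (when the protest bond is posted) are Aug 7, 2017 and Aug 30, 2017 respectively; done Aug 8, 2017, which is between those dates.
Step 5 — must wait 20 days from Aug 27, 2017 (end of the 19-day review period, which began when the statement of grounds is filed on Aug 8, 2017), so not before Sep 16, 2017; Sep 18, 2017 is on or after that date.
Step 6 — must wait 8 days from Sep 25, 2017 (end of the 7-day review period, which began when the procurement file is requested on Sep 18, 2017), so not before Oct 3, 2017; done Oct 5, 2017, after the minimum wait.
Step 7 — must wait 14 days from Oct 5, 2017 (when supplemental grounds are filed), so not before Oct 19, 2017; Oct 24, 2017 is on or after that date.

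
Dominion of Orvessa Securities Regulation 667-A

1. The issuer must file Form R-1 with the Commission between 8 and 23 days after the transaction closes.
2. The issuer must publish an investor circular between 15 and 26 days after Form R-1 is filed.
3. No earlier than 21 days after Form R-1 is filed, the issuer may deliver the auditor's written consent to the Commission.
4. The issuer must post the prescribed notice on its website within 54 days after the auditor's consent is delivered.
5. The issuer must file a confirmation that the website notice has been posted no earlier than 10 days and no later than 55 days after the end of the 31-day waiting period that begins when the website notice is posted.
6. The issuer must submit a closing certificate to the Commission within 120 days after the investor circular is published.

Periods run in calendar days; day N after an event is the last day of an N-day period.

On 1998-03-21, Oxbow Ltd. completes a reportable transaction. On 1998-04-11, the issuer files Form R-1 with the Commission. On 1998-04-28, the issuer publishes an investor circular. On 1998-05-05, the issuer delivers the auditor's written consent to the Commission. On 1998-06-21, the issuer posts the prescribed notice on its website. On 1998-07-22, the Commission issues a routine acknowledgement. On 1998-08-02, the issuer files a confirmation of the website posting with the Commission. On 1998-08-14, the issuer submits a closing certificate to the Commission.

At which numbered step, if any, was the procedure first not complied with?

None — every step was satisfied

Step 1 — 8 and 23 days from 1998-03-21 (when the transaction closes) are 1998-03-29 and 1998-04-13 respectively; done 1998-04-11, which is between those dates.
Step 2 — 15 and 26 days from 1998-04-11 (when Form R-1 is filed) are 1998-04-26 and 1998-05-07 respectively; done 1998-04-28 — within the window.
Step 3 — must wait 21 days from 1998-04-11 (when Form R-1 is filed), so not before 1998-05-02; done 1998-05-05, after the minimum wait.
Step 4 — counting 54 days from 1998-05-05 (when the auditor's consent is delivered) gives a deadline of 1998-06-28; 1998-06-21 is within that limit.
Step 5 — 10 and 55 days from 1998-07-22 (end of the 31-day waiting period, which began when the website notice is posted on 1998-06-21) are 1998-08-01 and 1998-09-15 respectively; done 1998-08-02, which is between those dates.
Step 6 — counting 120 days from 1998-04-28 (when the investor circular is published) gives a deadline of 1998-08-26; completed 1998-08-14, before the deadline.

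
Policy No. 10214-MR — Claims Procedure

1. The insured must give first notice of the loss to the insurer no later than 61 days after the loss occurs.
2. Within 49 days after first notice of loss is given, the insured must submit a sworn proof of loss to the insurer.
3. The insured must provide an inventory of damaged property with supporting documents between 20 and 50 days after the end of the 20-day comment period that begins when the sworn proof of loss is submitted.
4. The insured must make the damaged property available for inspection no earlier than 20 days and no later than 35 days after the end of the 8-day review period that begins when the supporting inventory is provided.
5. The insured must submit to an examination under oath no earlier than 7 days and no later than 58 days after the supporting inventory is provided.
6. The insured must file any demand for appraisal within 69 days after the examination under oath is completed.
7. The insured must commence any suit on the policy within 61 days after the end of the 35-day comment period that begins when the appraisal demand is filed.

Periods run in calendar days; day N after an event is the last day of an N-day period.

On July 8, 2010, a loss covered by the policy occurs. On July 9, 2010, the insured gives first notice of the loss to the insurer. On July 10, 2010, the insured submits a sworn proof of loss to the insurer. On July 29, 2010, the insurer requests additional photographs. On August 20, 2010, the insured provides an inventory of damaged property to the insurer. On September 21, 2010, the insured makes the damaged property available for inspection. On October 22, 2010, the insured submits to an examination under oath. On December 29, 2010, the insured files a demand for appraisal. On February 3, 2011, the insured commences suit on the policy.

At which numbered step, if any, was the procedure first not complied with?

Step 5

(1) due by July 8, 2010 + 61 days = September 7, 2010; July 9, 2010 is within that limit.
(2) due by July 9, 2010 + 49 days = August 27, 2010; done July 10, 2010 — timely.
(3) the permitted window runs from July 30, 2010 + 20 = August 19, 2010 to July 30, 2010 + 50 = September 18, 2010; August 20, 2010 falls inside that range.
(4) the permitted window runs from August 28, 2010 + 20 = September 17, 2010 to August 28, 2010 + 35 = October 2, 2010; done September 21, 2010 — within the window.
(5) the permitted window runs from August 20, 2010 + 7 = August 27, 2010 to August 20, 2010 + 58 = October 17, 2010; done October 22, 2010 — 5 days after the window closed.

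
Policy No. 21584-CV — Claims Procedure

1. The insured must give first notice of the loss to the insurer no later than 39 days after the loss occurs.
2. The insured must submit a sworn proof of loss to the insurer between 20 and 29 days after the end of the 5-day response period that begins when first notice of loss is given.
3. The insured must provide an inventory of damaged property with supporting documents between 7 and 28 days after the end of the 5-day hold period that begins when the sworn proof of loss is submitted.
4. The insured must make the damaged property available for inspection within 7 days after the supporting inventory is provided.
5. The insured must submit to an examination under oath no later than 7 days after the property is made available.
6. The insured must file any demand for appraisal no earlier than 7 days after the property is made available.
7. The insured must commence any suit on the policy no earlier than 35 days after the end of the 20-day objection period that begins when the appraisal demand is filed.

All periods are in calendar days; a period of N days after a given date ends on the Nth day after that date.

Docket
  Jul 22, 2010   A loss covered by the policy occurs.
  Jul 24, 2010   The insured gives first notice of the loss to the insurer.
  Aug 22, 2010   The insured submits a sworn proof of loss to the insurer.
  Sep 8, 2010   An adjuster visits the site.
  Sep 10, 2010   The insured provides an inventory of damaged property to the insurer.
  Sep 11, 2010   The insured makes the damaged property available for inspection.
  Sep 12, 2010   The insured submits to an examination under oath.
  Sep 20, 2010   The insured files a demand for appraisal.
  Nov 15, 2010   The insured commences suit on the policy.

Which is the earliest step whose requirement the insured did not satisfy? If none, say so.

Step 1: 39 days after Jul 22, 2010 (when the loss occurs) is Aug 30, 2010; done Jul 24, 2010 — timely.
Step 2: the window is 20–29 days after Jul 29, 2010 (end of the 5-day response period, which began when first notice of loss is given on Jul 24, 2010), so Aug 18, 2010 through Aug 27, 2010; done Aug 22, 2010 — within the window.
Step 3: the window is 7–28 days after Aug 27, 2010 (end of the 5-day hold period, which began when the sworn proof of loss is submitted on Aug 22, 2010), so Sep 3, 2010 through Sep 24, 2010; Sep 10, 2010 falls inside that range.
Step 4: 7 days after Sep 10, 2010 (when the supporting inventory is provided) is Sep 17, 2010; Sep 11, 2010 is within that limit.
Step 5: 7 days after Sep 11, 2010 (when the property is made available) is Sep 18, 2010; completed Sep 12, 2010, before the deadline.
Step 6: the earliest permitted date is 7 days after Sep 11, 2010 (when the property is made available), i.e. Sep 18, 2010; Sep 20, 2010 is on or after that date.
Step 7: the earliest permitted date is 35 days after Oct 10, 2010 (end of the 20-day objection period, which began when the appraisal demand is filed on Sep 20, 2010), i.e. Nov 14, 2010; done Nov 15, 2010, after the minimum wait.

None — every step was satisfied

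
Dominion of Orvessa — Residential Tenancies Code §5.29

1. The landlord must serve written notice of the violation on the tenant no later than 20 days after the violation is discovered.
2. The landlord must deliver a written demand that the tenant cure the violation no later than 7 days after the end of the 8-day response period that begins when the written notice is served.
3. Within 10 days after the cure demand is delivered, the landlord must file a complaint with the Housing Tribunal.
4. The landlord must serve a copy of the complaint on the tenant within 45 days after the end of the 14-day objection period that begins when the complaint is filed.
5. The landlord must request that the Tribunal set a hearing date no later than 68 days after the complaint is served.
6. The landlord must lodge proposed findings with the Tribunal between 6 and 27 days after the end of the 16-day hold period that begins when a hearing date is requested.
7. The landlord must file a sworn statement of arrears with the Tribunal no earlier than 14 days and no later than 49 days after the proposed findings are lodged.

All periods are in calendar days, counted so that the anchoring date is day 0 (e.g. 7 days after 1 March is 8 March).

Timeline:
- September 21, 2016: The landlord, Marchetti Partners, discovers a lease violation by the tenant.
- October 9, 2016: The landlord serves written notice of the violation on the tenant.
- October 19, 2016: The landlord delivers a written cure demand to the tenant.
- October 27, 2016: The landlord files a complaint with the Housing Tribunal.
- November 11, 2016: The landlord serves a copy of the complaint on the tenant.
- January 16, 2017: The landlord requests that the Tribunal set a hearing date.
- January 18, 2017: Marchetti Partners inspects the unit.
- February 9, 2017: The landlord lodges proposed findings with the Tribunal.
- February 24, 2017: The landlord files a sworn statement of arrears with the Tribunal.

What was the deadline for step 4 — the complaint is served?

The complaint is filed on October 27, 2016; the 14-day objection period therefore ends November 10, 2016, and step 4 runs from that date. 45 days after November 10, 2016 is December 25, 2016.

December 25, 2016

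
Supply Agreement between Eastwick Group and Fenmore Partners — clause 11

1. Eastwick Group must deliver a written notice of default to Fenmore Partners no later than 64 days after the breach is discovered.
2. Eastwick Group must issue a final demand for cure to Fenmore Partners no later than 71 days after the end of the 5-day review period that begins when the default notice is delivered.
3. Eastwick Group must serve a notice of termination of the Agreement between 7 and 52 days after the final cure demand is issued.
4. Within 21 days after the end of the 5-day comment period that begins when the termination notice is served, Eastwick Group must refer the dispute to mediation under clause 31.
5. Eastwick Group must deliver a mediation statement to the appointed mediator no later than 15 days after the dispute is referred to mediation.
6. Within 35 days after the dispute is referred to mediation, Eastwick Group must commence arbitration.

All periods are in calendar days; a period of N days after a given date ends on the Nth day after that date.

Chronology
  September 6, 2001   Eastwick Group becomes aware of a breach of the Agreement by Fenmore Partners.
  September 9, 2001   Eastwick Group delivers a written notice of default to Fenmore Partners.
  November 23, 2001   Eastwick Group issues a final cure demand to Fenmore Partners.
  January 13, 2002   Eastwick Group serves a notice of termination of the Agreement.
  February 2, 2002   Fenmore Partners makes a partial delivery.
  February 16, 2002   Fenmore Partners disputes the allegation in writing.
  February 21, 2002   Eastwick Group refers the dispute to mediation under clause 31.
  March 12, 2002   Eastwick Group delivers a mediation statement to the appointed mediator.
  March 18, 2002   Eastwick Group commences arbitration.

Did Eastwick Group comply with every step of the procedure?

Step 1: 64 days after September 6, 2001 (when the breach is discovered) is November 9, 2001; completed September 9, 2001, before the deadline.
Step 2: 71 days after September 14, 2001 (end of the 5-day review period, which began when the default notice is delivered on September 9, 2001) is November 24, 2001; November 23, 2001 is within that limit.
Step 3: the window is 7–52 days after November 23, 2001 (when the final cure demand is issued), so November 30, 2001 through January 14, 2002; done January 13, 2002, which is between those dates.
Step 4: 21 days after January 18, 2002 (end of the 5-day comment period, which began when the termination notice is served on January 13, 2002) is February 8, 2002; February 21, 2002 misses that deadline by 13 days.

No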